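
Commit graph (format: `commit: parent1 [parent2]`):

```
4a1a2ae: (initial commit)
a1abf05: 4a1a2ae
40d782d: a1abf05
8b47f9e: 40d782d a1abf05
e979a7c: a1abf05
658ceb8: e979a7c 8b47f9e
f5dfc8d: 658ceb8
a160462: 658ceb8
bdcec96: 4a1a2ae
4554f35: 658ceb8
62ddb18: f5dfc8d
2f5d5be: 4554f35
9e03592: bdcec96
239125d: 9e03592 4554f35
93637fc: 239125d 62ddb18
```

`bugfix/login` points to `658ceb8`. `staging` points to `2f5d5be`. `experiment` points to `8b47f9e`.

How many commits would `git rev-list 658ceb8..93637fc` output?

Reachable from 93637fc: {239125d, 40d782d, 4554f35, 4a1a2ae, 62ddb18, 658ceb8, 8b47f9e, 93637fc, 9e03592, a1abf05, bdcec96, e979a7c, f5dfc8d}.
Reachable from 658ceb8: {40d782d, 4a1a2ae, 658ceb8, 8b47f9e, a1abf05, e979a7c}.
In 93637fc's history but not 658ceb8's: {239125d, 4554f35, 62ddb18, 93637fc, 9e03592, bdcec96, f5dfc8d} — 7 commits.

7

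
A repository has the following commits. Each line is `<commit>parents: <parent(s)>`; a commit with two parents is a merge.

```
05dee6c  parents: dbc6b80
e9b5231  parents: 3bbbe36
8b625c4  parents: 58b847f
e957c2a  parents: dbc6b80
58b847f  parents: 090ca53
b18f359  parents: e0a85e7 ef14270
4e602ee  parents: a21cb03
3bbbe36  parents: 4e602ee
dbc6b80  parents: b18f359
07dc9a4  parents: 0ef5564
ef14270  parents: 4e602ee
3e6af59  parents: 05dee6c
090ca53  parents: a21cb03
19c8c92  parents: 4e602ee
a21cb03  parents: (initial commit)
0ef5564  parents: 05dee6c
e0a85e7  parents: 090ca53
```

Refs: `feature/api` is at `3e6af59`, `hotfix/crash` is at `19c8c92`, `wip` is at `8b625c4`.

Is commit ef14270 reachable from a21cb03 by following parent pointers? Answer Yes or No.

Ancestors of a21cb03: {a21cb03}.
ef14270 is not in that set, so it is not an ancestor of a21cb03.

No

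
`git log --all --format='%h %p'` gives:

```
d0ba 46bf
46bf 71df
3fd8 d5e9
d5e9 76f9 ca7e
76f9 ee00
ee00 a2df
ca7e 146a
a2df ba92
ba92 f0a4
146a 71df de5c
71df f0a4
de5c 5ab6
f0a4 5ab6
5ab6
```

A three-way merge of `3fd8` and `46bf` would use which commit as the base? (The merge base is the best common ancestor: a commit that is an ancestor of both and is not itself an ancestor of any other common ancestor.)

71df

Ancestors of 3fd8: {146a, 3fd8, 5ab6, 71df, 76f9, a2df, ba92, ca7e, d5e9, de5c, ee00, f0a4}.
Ancestors of 46bf: {46bf, 5ab6, 71df, f0a4}.
Common ancestors: {5ab6, 71df, f0a4}.
Among these, 71df is not an ancestor of any other common ancestor — it is the merge base.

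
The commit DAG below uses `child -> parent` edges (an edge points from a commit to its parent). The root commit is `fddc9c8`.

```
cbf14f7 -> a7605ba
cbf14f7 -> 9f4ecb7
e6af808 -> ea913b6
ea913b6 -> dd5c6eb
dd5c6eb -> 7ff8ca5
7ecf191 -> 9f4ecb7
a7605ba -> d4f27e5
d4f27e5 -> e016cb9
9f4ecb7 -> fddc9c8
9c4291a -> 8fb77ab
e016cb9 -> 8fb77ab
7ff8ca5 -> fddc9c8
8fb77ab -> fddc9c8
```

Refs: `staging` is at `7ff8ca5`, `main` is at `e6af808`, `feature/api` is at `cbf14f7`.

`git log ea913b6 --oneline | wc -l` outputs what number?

4

Walking parent pointers from ea913b6: reachable set = {7ff8ca5, dd5c6eb, ea913b6, fddc9c8}.
That is 4 commits.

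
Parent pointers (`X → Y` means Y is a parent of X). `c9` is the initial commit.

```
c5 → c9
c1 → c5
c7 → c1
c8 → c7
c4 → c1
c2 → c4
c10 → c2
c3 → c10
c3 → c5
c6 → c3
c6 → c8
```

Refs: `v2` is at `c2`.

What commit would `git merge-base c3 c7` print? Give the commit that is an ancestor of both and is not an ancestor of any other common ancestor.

Ancestors of c3: {c1, c10, c2, c3, c4, c5, c9}.
Ancestors of c7: {c1, c5, c7, c9}.
Common ancestors: {c1, c5, c9}.
Among these, c1 is not an ancestor of any other common ancestor — it is the merge base.

c1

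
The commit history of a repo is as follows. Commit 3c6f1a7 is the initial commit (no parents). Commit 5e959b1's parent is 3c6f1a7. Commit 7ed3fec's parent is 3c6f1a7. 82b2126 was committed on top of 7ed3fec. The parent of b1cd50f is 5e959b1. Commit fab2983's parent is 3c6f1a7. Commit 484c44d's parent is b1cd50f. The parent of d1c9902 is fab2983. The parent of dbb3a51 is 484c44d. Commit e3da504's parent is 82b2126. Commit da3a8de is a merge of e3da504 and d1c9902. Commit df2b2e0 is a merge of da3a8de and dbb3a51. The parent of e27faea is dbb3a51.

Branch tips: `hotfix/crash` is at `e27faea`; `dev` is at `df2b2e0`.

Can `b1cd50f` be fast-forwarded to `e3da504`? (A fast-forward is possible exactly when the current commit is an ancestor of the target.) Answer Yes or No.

No

A fast-forward from b1cd50f to e3da504 is possible iff b1cd50f is an ancestor of e3da504.
Ancestors of e3da504: {3c6f1a7, 7ed3fec, 82b2126, e3da504}.
b1cd50f is not among them, so fast-forward is not possible.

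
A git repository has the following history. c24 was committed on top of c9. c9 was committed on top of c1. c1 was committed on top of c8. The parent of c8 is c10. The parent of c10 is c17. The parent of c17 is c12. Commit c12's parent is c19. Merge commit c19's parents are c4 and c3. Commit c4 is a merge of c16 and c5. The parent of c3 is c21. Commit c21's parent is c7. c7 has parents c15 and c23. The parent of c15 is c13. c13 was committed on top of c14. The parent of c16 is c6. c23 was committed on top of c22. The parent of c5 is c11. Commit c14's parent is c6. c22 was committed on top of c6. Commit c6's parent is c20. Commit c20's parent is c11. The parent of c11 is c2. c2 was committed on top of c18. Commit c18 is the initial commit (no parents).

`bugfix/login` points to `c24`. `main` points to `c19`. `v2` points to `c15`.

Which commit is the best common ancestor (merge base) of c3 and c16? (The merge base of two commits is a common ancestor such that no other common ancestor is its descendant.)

c6

Ancestors of c3: {c11, c13, c14, c15, c18, c2, c20, c21, c22, c23, c3, c6, c7}.
Ancestors of c16: {c11, c16, c18, c2, c20, c6}.
Common ancestors: {c11, c18, c2, c20, c6}.
Among these, c6 is not an ancestor of any other common ancestor — it is the merge base.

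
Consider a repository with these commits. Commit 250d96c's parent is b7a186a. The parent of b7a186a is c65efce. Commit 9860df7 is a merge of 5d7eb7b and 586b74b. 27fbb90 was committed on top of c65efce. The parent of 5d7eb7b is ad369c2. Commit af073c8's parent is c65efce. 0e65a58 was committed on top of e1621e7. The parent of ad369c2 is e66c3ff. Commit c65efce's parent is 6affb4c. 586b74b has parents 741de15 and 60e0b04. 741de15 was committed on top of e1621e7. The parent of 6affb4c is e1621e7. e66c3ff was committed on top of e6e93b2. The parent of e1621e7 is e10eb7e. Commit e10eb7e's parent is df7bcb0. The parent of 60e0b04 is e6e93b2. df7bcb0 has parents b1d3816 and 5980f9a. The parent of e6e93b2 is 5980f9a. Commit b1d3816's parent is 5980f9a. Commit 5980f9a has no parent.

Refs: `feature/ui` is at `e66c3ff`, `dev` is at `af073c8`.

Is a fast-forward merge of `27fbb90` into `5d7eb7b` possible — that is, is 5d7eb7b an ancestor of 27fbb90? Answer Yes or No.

No

A fast-forward from 5d7eb7b to 27fbb90 is possible iff 5d7eb7b is an ancestor of 27fbb90.
Ancestors of 27fbb90: {27fbb90, 5980f9a, 6affb4c, b1d3816, c65efce, df7bcb0, e10eb7e, e1621e7}.
5d7eb7b is not among them, so fast-forward is not possible.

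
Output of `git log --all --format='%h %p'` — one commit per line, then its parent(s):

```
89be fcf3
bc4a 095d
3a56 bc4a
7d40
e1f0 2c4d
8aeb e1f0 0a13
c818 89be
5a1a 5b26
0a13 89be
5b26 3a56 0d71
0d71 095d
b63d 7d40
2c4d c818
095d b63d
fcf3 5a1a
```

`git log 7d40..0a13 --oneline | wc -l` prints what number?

Reachable from 0a13: {095d, 0a13, 0d71, 3a56, 5a1a, 5b26, 7d40, 89be, b63d, bc4a, fcf3}.
Reachable from 7d40: {7d40}.
In 0a13's history but not 7d40's: {095d, 0a13, 0d71, 3a56, 5a1a, 5b26, 89be, b63d, bc4a, fcf3} — 10 commits.

10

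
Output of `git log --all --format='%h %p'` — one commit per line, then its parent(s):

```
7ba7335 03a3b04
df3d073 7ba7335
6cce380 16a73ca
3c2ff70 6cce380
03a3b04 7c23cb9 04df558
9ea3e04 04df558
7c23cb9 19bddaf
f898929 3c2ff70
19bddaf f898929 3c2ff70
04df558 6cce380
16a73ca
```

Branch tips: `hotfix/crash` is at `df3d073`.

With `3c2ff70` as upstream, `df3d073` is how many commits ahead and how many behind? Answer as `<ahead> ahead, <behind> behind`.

Reachable from df3d073: {03a3b04, 04df558, 16a73ca, 19bddaf, 3c2ff70, 6cce380, 7ba7335, 7c23cb9, df3d073, f898929}.
Reachable from 3c2ff70: {16a73ca, 3c2ff70, 6cce380}.
Only in df3d073's history (ahead): {03a3b04, 04df558, 19bddaf, 7ba7335, 7c23cb9, df3d073, f898929} — 7.
Only in 3c2ff70's history (behind): {} — 0.

7 ahead, 0 behind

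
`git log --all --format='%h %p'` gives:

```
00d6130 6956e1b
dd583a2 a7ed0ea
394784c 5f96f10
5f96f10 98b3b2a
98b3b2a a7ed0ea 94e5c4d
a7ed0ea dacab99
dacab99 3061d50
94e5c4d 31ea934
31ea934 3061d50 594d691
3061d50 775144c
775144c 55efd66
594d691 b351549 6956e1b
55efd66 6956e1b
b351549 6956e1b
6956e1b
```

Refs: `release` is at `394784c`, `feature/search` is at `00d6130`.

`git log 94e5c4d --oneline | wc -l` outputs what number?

Walking parent pointers from 94e5c4d: reachable set = {3061d50, 31ea934, 55efd66, 594d691, 6956e1b, 775144c, 94e5c4d, b351549}.
That is 8 commits.

8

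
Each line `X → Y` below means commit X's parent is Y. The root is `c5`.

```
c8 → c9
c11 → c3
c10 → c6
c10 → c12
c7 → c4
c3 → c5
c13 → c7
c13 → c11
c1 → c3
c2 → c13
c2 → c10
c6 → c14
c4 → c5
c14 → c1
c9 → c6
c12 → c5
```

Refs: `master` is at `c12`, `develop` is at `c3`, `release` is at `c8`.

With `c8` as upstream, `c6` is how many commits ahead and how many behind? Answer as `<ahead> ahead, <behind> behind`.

0 ahead, 2 behind

Reachable from c6: {c1, c14, c3, c5, c6}.
Reachable from c8: {c1, c14, c3, c5, c6, c8, c9}.
Only in c6's history (ahead): {} — 0.
Only in c8's history (behind): {c8, c9} — 2.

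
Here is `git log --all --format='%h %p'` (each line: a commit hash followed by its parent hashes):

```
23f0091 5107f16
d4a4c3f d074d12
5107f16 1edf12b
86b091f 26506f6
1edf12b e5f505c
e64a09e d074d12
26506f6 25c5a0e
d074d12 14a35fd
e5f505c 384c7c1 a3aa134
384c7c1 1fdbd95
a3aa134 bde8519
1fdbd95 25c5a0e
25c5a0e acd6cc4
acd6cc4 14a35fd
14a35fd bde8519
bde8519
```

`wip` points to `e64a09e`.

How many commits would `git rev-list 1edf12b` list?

Walking parent pointers from 1edf12b: reachable set = {14a35fd, 1edf12b, 1fdbd95, 25c5a0e, 384c7c1, a3aa134, acd6cc4, bde8519, e5f505c}.
That is 9 commits.

9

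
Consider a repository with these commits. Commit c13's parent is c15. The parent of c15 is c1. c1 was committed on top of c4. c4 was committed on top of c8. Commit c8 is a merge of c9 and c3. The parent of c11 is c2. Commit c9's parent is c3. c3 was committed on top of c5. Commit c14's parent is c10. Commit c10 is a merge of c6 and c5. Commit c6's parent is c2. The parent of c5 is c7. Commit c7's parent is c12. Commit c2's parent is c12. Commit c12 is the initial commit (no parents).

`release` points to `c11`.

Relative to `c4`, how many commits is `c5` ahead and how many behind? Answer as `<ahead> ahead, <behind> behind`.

Reachable from c5: {c12, c5, c7}.
Reachable from c4: {c12, c3, c4, c5, c7, c8, c9}.
Only in c5's history (ahead): {} — 0.
Only in c4's history (behind): {c3, c4, c8, c9} — 4.

0 ahead, 4 behind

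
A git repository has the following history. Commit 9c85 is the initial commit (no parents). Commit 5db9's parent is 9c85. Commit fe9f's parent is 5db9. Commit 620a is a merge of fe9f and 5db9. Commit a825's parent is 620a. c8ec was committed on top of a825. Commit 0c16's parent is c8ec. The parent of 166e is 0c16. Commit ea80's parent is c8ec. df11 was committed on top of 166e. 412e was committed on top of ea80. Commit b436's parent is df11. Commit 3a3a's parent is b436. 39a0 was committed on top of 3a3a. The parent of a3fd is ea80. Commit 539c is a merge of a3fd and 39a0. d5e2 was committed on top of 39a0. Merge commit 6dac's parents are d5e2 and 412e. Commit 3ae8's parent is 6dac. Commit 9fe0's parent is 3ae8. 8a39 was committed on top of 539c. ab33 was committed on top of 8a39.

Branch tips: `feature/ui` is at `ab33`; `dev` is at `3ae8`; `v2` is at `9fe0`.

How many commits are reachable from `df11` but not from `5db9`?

7

Reachable from df11: {0c16, 166e, 5db9, 620a, 9c85, a825, c8ec, df11, fe9f}.
Reachable from 5db9: {5db9, 9c85}.
In df11's history but not 5db9's: {0c16, 166e, 620a, a825, c8ec, df11, fe9f} — 7 commits.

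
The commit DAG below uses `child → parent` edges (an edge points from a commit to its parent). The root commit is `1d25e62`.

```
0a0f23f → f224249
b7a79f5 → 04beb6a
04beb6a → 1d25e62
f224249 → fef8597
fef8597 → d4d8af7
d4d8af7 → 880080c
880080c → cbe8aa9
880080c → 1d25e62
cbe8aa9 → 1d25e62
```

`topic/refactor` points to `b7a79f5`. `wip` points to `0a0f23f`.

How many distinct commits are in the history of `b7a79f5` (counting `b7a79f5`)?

3

Walking parent pointers from b7a79f5: reachable set = {04beb6a, 1d25e62, b7a79f5}.
That is 3 commits.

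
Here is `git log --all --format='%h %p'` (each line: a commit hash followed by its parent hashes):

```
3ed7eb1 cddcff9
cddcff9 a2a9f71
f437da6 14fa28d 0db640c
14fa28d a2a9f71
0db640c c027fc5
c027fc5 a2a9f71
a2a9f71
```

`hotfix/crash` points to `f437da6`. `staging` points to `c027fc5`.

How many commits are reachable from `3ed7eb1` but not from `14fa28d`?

Reachable from 3ed7eb1: {3ed7eb1, a2a9f71, cddcff9}.
Reachable from 14fa28d: {14fa28d, a2a9f71}.
In 3ed7eb1's history but not 14fa28d's: {3ed7eb1, cddcff9} — 2 commits.

2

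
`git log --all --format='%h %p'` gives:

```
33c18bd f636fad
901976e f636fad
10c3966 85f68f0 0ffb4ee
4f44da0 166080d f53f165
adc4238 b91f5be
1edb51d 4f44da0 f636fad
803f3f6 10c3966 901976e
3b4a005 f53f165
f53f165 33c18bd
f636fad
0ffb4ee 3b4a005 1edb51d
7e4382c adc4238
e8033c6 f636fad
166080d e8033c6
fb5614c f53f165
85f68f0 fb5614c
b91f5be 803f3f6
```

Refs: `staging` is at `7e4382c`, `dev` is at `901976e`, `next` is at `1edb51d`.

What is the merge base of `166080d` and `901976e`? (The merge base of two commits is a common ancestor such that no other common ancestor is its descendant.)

f636fad

Ancestors of 166080d: {166080d, e8033c6, f636fad}.
Ancestors of 901976e: {901976e, f636fad}.
Common ancestors: {f636fad}.
The only common ancestor is f636fad, so it is the merge base.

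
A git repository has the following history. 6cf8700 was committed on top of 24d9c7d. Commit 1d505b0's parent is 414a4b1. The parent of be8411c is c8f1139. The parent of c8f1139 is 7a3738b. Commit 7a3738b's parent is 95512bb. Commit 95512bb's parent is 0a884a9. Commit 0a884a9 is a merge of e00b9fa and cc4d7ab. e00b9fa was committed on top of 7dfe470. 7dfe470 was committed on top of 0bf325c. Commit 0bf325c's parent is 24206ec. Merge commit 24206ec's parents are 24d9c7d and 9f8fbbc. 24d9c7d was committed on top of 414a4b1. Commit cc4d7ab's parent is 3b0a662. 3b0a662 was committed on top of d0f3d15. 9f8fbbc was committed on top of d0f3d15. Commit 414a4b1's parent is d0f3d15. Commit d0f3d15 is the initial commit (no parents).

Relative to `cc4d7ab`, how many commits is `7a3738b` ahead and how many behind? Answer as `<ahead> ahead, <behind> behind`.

Reachable from 7a3738b: {0a884a9, 0bf325c, 24206ec, 24d9c7d, 3b0a662, 414a4b1, 7a3738b, 7dfe470, 95512bb, 9f8fbbc, cc4d7ab, d0f3d15, e00b9fa}.
Reachable from cc4d7ab: {3b0a662, cc4d7ab, d0f3d15}.
Only in 7a3738b's history (ahead): {0a884a9, 0bf325c, 24206ec, 24d9c7d, 414a4b1, 7a3738b, 7dfe470, 95512bb, 9f8fbbc, e00b9fa} — 10.
Only in cc4d7ab's history (behind): {} — 0.

10 ahead, 0 behind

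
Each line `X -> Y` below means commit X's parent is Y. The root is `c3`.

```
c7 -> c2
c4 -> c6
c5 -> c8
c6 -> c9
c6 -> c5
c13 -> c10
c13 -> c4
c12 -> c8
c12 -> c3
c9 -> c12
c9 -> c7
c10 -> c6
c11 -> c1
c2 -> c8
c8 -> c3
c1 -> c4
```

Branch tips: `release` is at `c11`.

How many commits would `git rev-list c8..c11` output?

Reachable from c11: {c1, c11, c12, c2, c3, c4, c5, c6, c7, c8, c9}.
Reachable from c8: {c3, c8}.
In c11's history but not c8's: {c1, c11, c12, c2, c4, c5, c6, c7, c9} — 9 commits.

9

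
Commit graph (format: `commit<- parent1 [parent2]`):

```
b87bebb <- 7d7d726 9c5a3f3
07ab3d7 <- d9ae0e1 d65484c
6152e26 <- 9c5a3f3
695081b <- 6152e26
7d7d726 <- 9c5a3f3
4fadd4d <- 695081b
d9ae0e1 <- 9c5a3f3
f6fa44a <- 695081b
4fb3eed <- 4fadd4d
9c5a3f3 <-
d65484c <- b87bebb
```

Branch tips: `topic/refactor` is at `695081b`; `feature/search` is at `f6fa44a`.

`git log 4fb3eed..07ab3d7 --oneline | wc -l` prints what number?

Reachable from 07ab3d7: {07ab3d7, 7d7d726, 9c5a3f3, b87bebb, d65484c, d9ae0e1}.
Reachable from 4fb3eed: {4fadd4d, 4fb3eed, 6152e26, 695081b, 9c5a3f3}.
In 07ab3d7's history but not 4fb3eed's: {07ab3d7, 7d7d726, b87bebb, d65484c, d9ae0e1} — 5 commits.

5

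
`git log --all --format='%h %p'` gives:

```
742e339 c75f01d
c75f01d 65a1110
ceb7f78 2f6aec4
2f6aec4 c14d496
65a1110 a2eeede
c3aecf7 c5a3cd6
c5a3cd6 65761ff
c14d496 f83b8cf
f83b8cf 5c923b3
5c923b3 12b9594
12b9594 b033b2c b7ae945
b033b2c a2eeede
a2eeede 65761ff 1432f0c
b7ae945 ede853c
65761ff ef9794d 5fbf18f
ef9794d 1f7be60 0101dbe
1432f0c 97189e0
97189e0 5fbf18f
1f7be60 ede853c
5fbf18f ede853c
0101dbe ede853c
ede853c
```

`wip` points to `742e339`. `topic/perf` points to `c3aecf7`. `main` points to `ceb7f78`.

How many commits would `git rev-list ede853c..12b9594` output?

11

Reachable from 12b9594: {0101dbe, 12b9594, 1432f0c, 1f7be60, 5fbf18f, 65761ff, 97189e0, a2eeede, b033b2c, b7ae945, ede853c, ef9794d}.
Reachable from ede853c: {ede853c}.
In 12b9594's history but not ede853c's: {0101dbe, 12b9594, 1432f0c, 1f7be60, 5fbf18f, 65761ff, 97189e0, a2eeede, b033b2c, b7ae945, ef9794d} — 11 commits.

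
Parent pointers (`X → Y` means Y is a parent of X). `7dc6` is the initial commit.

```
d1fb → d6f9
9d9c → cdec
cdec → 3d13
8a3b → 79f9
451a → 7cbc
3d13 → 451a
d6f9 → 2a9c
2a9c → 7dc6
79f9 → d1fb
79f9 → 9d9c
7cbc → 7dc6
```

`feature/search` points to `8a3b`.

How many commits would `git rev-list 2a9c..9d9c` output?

Reachable from 9d9c: {3d13, 451a, 7cbc, 7dc6, 9d9c, cdec}.
Reachable from 2a9c: {2a9c, 7dc6}.
In 9d9c's history but not 2a9c's: {3d13, 451a, 7cbc, 9d9c, cdec} — 5 commits.

5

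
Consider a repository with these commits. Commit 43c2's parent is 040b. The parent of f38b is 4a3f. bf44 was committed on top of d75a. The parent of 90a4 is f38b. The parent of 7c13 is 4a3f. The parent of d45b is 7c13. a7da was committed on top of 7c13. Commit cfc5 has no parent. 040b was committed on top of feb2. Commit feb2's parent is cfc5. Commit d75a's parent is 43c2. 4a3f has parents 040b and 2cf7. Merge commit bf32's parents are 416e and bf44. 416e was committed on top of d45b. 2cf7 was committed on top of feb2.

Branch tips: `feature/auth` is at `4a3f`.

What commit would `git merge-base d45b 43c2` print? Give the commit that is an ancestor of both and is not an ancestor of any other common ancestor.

Ancestors of d45b: {040b, 2cf7, 4a3f, 7c13, cfc5, d45b, feb2}.
Ancestors of 43c2: {040b, 43c2, cfc5, feb2}.
Common ancestors: {040b, cfc5, feb2}.
Among these, 040b is not an ancestor of any other common ancestor — it is the merge base.

040b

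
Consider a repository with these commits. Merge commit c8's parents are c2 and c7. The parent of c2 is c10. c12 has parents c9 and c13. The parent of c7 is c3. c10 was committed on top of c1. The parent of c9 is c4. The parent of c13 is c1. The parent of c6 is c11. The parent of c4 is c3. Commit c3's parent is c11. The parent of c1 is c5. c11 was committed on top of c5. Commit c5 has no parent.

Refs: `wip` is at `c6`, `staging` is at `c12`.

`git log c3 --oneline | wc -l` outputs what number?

3

Walking parent pointers from c3: reachable set = {c11, c3, c5}.
That is 3 commits.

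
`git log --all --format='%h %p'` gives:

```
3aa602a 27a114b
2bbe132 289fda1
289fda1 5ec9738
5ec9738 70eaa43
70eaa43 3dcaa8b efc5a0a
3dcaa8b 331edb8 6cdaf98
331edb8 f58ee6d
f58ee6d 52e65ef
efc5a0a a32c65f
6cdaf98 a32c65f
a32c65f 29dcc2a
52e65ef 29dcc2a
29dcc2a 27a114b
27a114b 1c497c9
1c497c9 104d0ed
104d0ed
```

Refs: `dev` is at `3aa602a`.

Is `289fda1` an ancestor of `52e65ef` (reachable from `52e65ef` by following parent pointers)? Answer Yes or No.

No

Ancestors of 52e65ef: {104d0ed, 1c497c9, 27a114b, 29dcc2a, 52e65ef}.
289fda1 is not in that set, so it is not an ancestor of 52e65ef.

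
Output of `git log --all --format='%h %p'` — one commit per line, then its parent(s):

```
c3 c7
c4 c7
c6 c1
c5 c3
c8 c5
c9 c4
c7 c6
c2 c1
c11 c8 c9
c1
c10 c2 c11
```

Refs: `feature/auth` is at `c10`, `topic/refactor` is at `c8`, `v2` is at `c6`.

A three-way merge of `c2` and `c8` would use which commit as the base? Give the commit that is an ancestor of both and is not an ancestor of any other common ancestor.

Ancestors of c2: {c1, c2}.
Ancestors of c8: {c1, c3, c5, c6, c7, c8}.
Common ancestors: {c1}.
The only common ancestor is c1, so it is the merge base.

c1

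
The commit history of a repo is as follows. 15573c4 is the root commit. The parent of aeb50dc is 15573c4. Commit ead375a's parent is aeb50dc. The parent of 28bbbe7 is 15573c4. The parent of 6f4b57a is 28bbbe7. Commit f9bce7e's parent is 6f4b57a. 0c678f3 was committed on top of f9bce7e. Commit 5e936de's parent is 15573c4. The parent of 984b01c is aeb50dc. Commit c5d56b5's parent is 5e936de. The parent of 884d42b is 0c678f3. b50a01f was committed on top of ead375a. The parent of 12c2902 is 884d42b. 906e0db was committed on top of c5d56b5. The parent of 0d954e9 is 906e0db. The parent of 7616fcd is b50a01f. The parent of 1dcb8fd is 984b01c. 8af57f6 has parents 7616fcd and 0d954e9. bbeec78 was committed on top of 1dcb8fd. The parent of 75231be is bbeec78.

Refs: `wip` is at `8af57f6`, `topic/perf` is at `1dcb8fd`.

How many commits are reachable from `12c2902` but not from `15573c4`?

6

Reachable from 12c2902: {0c678f3, 12c2902, 15573c4, 28bbbe7, 6f4b57a, 884d42b, f9bce7e}.
Reachable from 15573c4: {15573c4}.
In 12c2902's history but not 15573c4's: {0c678f3, 12c2902, 28bbbe7, 6f4b57a, 884d42b, f9bce7e} — 6 commits.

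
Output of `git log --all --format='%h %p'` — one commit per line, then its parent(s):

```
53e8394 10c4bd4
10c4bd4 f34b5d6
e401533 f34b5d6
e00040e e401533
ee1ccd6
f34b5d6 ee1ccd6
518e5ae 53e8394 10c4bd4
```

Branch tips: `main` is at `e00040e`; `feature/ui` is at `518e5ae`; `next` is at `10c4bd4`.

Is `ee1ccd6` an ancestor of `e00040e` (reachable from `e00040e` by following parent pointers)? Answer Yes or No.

Ancestors of e00040e (commits reachable by following parents): {e00040e, e401533, ee1ccd6, f34b5d6}.
ee1ccd6 is in that set, so it is an ancestor of e00040e.

Yes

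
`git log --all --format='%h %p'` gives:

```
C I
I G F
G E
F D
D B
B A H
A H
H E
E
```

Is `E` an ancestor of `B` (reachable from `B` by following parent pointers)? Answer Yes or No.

Ancestors of B (commits reachable by following parents): {A, B, E, H}.
E is in that set, so it is an ancestor of B.

Yes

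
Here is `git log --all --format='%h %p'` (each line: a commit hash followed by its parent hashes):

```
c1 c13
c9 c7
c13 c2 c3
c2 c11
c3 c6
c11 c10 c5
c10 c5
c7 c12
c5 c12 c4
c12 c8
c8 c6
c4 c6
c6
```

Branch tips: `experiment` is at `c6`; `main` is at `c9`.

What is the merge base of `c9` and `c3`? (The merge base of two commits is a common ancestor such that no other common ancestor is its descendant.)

c6

Ancestors of c9: {c12, c6, c7, c8, c9}.
Ancestors of c3: {c3, c6}.
Common ancestors: {c6}.
The only common ancestor is c6, so it is the merge base.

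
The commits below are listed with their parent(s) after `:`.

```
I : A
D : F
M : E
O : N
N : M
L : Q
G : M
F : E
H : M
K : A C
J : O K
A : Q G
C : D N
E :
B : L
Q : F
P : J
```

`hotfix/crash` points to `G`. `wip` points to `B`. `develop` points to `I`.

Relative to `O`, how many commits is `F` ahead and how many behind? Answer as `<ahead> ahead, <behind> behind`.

1 ahead, 3 behind

Reachable from F: {E, F}.
Reachable from O: {E, M, N, O}.
Only in F's history (ahead): {F} — 1.
Only in O's history (behind): {M, N, O} — 3.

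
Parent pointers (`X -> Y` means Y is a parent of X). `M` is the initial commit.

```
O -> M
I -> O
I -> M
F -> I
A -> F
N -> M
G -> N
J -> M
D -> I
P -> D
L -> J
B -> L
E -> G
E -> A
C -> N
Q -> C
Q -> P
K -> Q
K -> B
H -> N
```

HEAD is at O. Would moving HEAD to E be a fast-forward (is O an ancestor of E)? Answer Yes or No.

Yes

A fast-forward from O to E is possible iff O is an ancestor of E.
Ancestors of E: {A, E, F, G, I, M, N, O}.
O is among them, so fast-forward is possible.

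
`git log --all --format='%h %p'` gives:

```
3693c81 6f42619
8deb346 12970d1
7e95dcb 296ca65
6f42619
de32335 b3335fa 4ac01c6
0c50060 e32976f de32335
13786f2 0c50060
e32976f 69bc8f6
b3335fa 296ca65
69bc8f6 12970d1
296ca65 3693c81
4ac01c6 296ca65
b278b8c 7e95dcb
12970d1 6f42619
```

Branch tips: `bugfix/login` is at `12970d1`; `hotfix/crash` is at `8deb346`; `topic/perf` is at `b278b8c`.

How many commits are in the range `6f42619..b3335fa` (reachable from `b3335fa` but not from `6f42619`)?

Reachable from b3335fa: {296ca65, 3693c81, 6f42619, b3335fa}.
Reachable from 6f42619: {6f42619}.
In b3335fa's history but not 6f42619's: {296ca65, 3693c81, b3335fa} — 3 commits.

3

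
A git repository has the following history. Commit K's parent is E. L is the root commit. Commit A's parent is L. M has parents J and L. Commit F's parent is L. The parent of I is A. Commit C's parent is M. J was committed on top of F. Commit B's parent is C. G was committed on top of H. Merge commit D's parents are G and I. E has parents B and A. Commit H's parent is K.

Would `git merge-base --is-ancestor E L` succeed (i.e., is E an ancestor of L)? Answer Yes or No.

Ancestors of L: {L}.
E is not in that set, so it is not an ancestor of L.

No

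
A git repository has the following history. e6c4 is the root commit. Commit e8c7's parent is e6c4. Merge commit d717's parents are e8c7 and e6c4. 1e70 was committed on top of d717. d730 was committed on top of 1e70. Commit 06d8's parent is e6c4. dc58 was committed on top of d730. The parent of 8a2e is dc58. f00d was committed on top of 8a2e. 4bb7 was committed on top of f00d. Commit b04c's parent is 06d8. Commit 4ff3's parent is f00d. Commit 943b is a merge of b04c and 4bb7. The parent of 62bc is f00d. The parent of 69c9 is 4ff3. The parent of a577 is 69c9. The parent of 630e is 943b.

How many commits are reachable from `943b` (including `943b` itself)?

Walking parent pointers from 943b: reachable set = {06d8, 1e70, 4bb7, 8a2e, 943b, b04c, d717, d730, dc58, e6c4, e8c7, f00d}.
That is 12 commits.

12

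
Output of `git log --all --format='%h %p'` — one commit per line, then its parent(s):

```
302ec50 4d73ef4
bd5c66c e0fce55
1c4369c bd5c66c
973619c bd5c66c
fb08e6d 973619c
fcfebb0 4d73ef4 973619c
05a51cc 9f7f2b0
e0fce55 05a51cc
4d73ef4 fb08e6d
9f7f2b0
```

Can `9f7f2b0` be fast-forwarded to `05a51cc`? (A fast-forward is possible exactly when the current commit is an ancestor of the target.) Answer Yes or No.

A fast-forward from 9f7f2b0 to 05a51cc is possible iff 9f7f2b0 is an ancestor of 05a51cc.
Ancestors of 05a51cc: {05a51cc, 9f7f2b0}.
9f7f2b0 is among them, so fast-forward is possible.

Yes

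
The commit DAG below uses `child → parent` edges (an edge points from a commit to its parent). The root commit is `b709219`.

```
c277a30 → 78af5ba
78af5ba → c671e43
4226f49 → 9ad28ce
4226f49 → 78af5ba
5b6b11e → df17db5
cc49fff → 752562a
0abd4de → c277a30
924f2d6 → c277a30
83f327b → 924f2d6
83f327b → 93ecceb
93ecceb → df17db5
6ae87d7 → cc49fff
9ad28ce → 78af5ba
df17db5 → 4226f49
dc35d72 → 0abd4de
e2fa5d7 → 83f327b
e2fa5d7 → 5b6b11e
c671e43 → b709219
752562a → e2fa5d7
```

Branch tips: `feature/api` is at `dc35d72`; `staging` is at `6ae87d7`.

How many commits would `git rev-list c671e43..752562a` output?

Reachable from 752562a: {4226f49, 5b6b11e, 752562a, 78af5ba, 83f327b, 924f2d6, 93ecceb, 9ad28ce, b709219, c277a30, c671e43, df17db5, e2fa5d7}.
Reachable from c671e43: {b709219, c671e43}.
In 752562a's history but not c671e43's: {4226f49, 5b6b11e, 752562a, 78af5ba, 83f327b, 924f2d6, 93ecceb, 9ad28ce, c277a30, df17db5, e2fa5d7} — 11 commits.

11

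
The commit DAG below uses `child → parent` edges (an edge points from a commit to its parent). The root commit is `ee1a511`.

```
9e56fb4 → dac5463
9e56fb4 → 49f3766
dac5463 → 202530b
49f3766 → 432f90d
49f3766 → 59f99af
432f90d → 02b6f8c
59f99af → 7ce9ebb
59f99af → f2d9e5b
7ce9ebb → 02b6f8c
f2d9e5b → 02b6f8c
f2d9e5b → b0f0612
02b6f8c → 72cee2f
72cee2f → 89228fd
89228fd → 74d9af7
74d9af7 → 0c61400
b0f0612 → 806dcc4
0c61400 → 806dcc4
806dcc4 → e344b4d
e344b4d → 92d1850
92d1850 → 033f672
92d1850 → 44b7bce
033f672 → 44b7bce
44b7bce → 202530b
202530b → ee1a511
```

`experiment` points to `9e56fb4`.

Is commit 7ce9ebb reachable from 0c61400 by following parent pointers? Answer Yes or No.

No

Ancestors of 0c61400: {033f672, 0c61400, 202530b, 44b7bce, 806dcc4, 92d1850, e344b4d, ee1a511}.
7ce9ebb is not in that set, so it is not an ancestor of 0c61400.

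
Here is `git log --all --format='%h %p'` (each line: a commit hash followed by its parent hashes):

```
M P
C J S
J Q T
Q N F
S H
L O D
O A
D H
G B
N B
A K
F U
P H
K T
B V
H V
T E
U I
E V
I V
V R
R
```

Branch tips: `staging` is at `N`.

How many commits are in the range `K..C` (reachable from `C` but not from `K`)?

Reachable from C: {B, C, E, F, H, I, J, N, Q, R, S, T, U, V}.
Reachable from K: {E, K, R, T, V}.
In C's history but not K's: {B, C, F, H, I, J, N, Q, S, U} — 10 commits.

10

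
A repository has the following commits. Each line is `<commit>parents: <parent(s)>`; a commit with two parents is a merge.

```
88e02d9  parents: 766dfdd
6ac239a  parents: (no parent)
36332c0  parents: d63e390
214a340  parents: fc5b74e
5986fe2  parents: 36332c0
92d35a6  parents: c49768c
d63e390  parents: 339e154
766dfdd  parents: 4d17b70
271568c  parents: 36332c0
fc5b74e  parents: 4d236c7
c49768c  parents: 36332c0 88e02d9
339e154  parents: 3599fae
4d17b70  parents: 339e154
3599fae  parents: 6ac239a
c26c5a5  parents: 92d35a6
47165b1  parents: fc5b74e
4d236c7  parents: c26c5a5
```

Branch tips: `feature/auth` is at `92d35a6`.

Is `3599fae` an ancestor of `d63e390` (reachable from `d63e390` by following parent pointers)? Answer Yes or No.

Yes

Ancestors of d63e390 (commits reachable by following parents): {339e154, 3599fae, 6ac239a, d63e390}.
3599fae is in that set, so it is an ancestor of d63e390.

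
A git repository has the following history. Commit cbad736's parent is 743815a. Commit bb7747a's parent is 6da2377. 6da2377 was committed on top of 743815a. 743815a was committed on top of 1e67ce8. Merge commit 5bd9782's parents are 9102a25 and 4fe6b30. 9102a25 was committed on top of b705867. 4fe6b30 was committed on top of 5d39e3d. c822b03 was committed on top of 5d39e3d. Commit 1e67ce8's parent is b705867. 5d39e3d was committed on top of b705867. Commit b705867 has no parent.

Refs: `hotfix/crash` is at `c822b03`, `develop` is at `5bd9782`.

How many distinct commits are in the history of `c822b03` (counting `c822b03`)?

3

Walking parent pointers from c822b03: reachable set = {5d39e3d, b705867, c822b03}.
That is 3 commits.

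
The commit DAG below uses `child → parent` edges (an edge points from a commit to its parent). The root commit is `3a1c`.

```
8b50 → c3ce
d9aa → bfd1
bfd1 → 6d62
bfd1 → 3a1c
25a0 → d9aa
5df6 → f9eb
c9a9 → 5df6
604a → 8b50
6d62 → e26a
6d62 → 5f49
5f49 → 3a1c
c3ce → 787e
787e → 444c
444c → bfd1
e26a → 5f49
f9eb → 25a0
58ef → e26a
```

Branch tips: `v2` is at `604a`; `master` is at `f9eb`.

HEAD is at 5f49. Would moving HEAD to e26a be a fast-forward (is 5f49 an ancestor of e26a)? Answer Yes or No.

Yes

A fast-forward from 5f49 to e26a is possible iff 5f49 is an ancestor of e26a.
Ancestors of e26a: {3a1c, 5f49, e26a}.
5f49 is among them, so fast-forward is possible.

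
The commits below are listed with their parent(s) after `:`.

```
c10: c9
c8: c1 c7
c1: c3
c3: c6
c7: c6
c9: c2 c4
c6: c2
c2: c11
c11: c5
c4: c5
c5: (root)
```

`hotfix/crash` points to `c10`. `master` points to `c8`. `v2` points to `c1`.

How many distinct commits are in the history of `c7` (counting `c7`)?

Walking parent pointers from c7: reachable set = {c11, c2, c5, c6, c7}.
That is 5 commits.

5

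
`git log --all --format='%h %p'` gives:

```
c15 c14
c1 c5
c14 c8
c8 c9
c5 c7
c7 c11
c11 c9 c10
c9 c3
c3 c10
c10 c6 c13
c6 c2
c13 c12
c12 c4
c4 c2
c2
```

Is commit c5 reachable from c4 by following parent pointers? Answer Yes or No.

Ancestors of c4: {c2, c4}.
c5 is not in that set, so it is not an ancestor of c4.

No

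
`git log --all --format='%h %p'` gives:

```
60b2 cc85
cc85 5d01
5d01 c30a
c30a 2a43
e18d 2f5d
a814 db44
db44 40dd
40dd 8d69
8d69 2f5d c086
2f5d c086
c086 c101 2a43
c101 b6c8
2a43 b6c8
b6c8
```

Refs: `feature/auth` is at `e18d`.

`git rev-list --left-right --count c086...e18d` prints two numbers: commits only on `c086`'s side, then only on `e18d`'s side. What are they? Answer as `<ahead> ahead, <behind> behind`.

0 ahead, 2 behind

Reachable from c086: {2a43, b6c8, c086, c101}.
Reachable from e18d: {2a43, 2f5d, b6c8, c086, c101, e18d}.
Only in c086's history (ahead): {} — 0.
Only in e18d's history (behind): {2f5d, e18d} — 2.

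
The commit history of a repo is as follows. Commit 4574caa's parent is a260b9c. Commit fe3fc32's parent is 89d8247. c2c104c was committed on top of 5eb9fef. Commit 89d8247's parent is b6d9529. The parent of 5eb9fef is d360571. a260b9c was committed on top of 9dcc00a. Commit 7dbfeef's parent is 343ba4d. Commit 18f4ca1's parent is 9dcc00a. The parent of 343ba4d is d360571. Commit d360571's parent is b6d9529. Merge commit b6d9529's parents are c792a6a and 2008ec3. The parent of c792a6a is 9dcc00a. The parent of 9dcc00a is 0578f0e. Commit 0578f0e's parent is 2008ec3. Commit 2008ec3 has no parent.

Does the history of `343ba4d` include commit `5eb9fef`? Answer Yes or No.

Ancestors of 343ba4d: {0578f0e, 2008ec3, 343ba4d, 9dcc00a, b6d9529, c792a6a, d360571}.
5eb9fef is not in that set, so it is not an ancestor of 343ba4d.

No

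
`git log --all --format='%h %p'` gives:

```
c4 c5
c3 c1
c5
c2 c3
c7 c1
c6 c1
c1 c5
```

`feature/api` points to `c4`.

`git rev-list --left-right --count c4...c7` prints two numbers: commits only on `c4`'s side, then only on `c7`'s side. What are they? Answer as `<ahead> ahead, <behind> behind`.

Reachable from c4: {c4, c5}.
Reachable from c7: {c1, c5, c7}.
Only in c4's history (ahead): {c4} — 1.
Only in c7's history (behind): {c1, c7} — 2.

1 ahead, 2 behind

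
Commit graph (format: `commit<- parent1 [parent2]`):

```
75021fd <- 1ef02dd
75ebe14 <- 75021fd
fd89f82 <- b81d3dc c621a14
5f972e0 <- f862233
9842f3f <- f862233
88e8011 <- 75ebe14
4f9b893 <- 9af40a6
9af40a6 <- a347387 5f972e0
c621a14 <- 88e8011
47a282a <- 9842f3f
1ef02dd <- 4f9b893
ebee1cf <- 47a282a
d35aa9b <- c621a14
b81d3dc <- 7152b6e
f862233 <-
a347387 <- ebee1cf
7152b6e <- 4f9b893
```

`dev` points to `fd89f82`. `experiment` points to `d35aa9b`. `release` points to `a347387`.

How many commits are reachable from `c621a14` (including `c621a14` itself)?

Walking parent pointers from c621a14: reachable set = {1ef02dd, 47a282a, 4f9b893, 5f972e0, 75021fd, 75ebe14, 88e8011, 9842f3f, 9af40a6, a347387, c621a14, ebee1cf, f862233}.
That is 13 commits.

13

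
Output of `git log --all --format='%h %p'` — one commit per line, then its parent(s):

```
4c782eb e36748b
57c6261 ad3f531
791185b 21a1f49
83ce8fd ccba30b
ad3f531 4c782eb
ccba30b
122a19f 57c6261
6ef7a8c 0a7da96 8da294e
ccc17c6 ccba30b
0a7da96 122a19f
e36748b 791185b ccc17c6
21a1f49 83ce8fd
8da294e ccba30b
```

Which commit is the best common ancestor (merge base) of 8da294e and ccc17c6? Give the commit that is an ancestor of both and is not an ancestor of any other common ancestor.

ccba30b

Ancestors of 8da294e: {8da294e, ccba30b}.
Ancestors of ccc17c6: {ccba30b, ccc17c6}.
Common ancestors: {ccba30b}.
The only common ancestor is ccba30b, so it is the merge base.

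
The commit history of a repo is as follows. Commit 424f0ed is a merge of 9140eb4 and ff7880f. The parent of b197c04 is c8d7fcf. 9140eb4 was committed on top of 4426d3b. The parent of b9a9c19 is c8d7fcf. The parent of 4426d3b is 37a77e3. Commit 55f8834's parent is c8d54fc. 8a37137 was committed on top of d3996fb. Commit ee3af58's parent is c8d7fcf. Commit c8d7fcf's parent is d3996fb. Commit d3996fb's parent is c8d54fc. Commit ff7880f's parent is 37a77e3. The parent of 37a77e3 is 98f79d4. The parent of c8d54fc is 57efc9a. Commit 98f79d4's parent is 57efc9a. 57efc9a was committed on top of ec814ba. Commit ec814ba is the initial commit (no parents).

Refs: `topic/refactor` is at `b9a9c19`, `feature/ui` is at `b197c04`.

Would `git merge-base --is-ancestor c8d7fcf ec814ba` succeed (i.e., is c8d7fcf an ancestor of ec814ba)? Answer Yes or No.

No

Ancestors of ec814ba: {ec814ba}.
c8d7fcf is not in that set, so it is not an ancestor of ec814ba.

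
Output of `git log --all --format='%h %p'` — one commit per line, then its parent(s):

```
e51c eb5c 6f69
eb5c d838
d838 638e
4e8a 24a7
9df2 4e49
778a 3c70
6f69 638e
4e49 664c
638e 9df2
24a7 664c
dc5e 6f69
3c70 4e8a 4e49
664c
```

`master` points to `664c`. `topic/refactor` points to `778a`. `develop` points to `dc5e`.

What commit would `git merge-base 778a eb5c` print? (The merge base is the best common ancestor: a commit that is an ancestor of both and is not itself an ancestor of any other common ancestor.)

Ancestors of 778a: {24a7, 3c70, 4e49, 4e8a, 664c, 778a}.
Ancestors of eb5c: {4e49, 638e, 664c, 9df2, d838, eb5c}.
Common ancestors: {4e49, 664c}.
Among these, 4e49 is not an ancestor of any other common ancestor — it is the merge base.

4e49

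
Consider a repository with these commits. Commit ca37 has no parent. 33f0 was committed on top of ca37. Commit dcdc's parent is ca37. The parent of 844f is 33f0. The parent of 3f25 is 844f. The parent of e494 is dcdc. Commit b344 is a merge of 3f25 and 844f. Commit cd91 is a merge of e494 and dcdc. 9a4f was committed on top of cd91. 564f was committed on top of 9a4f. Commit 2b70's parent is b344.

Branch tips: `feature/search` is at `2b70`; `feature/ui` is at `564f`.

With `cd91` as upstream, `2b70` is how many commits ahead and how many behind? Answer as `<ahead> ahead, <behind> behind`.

5 ahead, 3 behind

Reachable from 2b70: {2b70, 33f0, 3f25, 844f, b344, ca37}.
Reachable from cd91: {ca37, cd91, dcdc, e494}.
Only in 2b70's history (ahead): {2b70, 33f0, 3f25, 844f, b344} — 5.
Only in cd91's history (behind): {cd91, dcdc, e494} — 3.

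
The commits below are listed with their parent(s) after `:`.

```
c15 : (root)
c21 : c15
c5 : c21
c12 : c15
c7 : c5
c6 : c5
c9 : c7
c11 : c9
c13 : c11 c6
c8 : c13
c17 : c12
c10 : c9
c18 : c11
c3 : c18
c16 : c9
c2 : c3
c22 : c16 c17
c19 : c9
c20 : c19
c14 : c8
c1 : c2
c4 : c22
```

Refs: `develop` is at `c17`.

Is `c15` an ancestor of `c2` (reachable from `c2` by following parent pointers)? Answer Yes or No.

Yes

Ancestors of c2 (commits reachable by following parents): {c11, c15, c18, c2, c21, c3, c5, c7, c9}.
c15 is in that set, so it is an ancestor of c2.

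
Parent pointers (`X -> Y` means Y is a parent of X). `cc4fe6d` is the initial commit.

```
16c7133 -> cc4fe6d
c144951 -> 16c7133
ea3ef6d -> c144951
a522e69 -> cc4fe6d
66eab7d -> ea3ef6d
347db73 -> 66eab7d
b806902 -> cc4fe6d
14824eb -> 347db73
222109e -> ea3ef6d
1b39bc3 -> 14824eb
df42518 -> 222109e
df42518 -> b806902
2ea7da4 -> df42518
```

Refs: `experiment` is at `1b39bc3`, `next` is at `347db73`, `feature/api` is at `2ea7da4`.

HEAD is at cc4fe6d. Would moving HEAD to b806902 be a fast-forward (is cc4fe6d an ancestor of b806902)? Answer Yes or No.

Yes

A fast-forward from cc4fe6d to b806902 is possible iff cc4fe6d is an ancestor of b806902.
Ancestors of b806902: {b806902, cc4fe6d}.
cc4fe6d is among them, so fast-forward is possible.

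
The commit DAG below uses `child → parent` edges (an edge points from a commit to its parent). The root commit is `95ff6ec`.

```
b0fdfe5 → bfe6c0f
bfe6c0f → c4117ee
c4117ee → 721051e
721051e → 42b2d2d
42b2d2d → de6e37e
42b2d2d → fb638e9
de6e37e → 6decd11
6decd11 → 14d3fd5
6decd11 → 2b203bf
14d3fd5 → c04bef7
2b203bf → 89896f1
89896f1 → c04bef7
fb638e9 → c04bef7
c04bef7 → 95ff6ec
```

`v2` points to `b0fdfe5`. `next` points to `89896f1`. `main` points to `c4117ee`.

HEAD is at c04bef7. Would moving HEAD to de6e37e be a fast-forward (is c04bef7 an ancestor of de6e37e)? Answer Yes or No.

A fast-forward from c04bef7 to de6e37e is possible iff c04bef7 is an ancestor of de6e37e.
Ancestors of de6e37e: {14d3fd5, 2b203bf, 6decd11, 89896f1, 95ff6ec, c04bef7, de6e37e}.
c04bef7 is among them, so fast-forward is possible.

Yes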